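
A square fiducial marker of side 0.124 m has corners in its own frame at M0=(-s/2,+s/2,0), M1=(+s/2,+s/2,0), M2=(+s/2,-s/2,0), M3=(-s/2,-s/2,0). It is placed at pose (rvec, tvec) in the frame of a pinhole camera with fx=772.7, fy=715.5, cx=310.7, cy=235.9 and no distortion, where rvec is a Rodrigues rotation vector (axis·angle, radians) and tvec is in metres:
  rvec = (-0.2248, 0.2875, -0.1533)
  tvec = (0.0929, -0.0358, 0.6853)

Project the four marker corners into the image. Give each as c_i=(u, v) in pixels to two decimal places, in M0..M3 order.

Intrinsics K: fx=772.7, fy=715.5, cx=310.7, cy=235.9
Marker side s = 0.124 m; corners in marker frame (Z=0):
  M0 = (-0.0620, +0.0620, 0)
  M1 = (+0.0620, +0.0620, 0)
  M2 = (+0.0620, -0.0620, 0)
  M3 = (-0.0620, -0.0620, 0)
rvec = (-0.2248, 0.2875, -0.1533), |rvec| = θ = 0.39584 rad = 22.680°
Rodrigues: sinθ=0.38559, 1−cosθ=0.07733; R = I + sinθ·[k]× + (1−cosθ)·[k]×²:
    [+0.94761 +0.11743 +0.29706]
    [-0.18122 +0.96346 +0.19722]
    [-0.26304 -0.24073 +0.93427]
t = (0.0929, -0.0358, 0.6853) m
M0: Pc = R·M0+t = (+0.04143, +0.03517, +0.68668); u = 772.7·(+0.04143)/0.68668 + 310.7 = 357.3185, v = 715.5·(+0.03517)/0.68668 + 235.9 = 272.5464
M1: Pc = R·M1+t = (+0.15893, +0.01270, +0.65407); u = 772.7·(+0.15893)/0.65407 + 310.7 = 498.4597, v = 715.5·(+0.01270)/0.65407 + 235.9 = 249.7916
M2: Pc = R·M2+t = (+0.14437, -0.10677, +0.68392); u = 772.7·(+0.14437)/0.68392 + 310.7 = 473.8128, v = 715.5·(-0.10677)/0.68392 + 235.9 = 124.1987
M3: Pc = R·M3+t = (+0.02687, -0.08430, +0.71653); u = 772.7·(+0.02687)/0.71653 + 310.7 = 339.6733, v = 715.5·(-0.08430)/0.71653 + 235.9 = 151.7227

c0=(357.32, 272.55) c1=(498.46, 249.79) c2=(473.81, 124.20) c3=(339.67, 151.72)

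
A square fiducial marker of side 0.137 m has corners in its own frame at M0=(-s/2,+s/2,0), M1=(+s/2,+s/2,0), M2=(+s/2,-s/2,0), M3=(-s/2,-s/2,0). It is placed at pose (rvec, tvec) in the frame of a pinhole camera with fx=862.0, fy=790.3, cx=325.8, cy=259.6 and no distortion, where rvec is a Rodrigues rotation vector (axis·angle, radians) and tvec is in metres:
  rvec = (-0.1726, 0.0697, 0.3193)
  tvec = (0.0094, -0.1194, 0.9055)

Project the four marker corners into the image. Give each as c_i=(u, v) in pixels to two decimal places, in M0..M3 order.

c0=(251.90, 192.66) c1=(376.75, 229.00) c2=(416.82, 118.47) c3=(294.32, 84.55)

Intrinsics K: fx=862.0, fy=790.3, cx=325.8, cy=259.6
Marker side s = 0.137 m; corners in marker frame (Z=0):
  M0 = (-0.0685, +0.0685, 0)
  M1 = (+0.0685, +0.0685, 0)
  M2 = (+0.0685, -0.0685, 0)
  M3 = (-0.0685, -0.0685, 0)
rvec = (-0.1726, 0.0697, 0.3193), |rvec| = θ = 0.36960 rad = 21.176°
Rodrigues: sinθ=0.36124, 1−cosθ=0.06753; R = I + sinθ·[k]× + (1−cosθ)·[k]×²:
    [+0.94720 -0.31803 +0.04088]
    [+0.30613 +0.93487 +0.17970]
    [-0.09537 -0.15770 +0.98287]
t = (0.0094, -0.1194, 0.9055) m
M0: Pc = R·M0+t = (-0.07727, -0.07633, +0.90123); u = 862.0·(-0.07727)/0.90123 + 325.8 = 251.8954, v = 790.3·(-0.07633)/0.90123 + 259.6 = 192.6642
M1: Pc = R·M1+t = (+0.05250, -0.03439, +0.88817); u = 862.0·(+0.05250)/0.88817 + 325.8 = 376.7518, v = 790.3·(-0.03439)/0.88817 + 259.6 = 228.9985
M2: Pc = R·M2+t = (+0.09607, -0.16247, +0.90977); u = 862.0·(+0.09607)/0.90977 + 325.8 = 416.8238, v = 790.3·(-0.16247)/0.90977 + 259.6 = 118.4663
M3: Pc = R·M3+t = (-0.03370, -0.20441, +0.92283); u = 862.0·(-0.03370)/0.92283 + 325.8 = 294.3231, v = 790.3·(-0.20441)/0.92283 + 259.6 = 84.5476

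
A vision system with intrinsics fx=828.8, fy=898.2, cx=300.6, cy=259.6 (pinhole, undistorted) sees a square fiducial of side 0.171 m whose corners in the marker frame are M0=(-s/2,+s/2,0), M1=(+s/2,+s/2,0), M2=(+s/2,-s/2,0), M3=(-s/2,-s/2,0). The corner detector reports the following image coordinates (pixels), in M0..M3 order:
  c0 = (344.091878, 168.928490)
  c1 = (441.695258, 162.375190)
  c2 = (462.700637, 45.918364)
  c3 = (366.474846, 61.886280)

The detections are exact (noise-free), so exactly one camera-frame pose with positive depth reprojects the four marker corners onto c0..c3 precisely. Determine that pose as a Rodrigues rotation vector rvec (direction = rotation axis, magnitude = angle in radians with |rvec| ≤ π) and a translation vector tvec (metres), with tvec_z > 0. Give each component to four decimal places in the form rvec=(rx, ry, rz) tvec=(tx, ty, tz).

rvec=(-0.3182, 0.6818, 0.1301) tvec=(0.1518, -0.2083, 1.2430)

Intrinsics K: fx=828.8, fy=898.2, cx=300.6, cy=259.6
Marker side s = 0.171 m; corners in marker frame (Z=0):
  M0 = (-0.0855, +0.0855, 0)
  M1 = (+0.0855, +0.0855, 0)
  M2 = (+0.0855, -0.0855, 0)
  M3 = (-0.0855, -0.0855, 0)
Detected image corners:
  c0 = (344.091878, 168.928490) px
  c1 = (441.695258, 162.375190) px
  c2 = (462.700637, 45.918364) px
  c3 = (366.474846, 61.886280) px
Planar DLT: solve 8×8 A·h = b for H (H[2,2]=1):
  H  [+359.72055 -206.93260 +401.80036]
  H  [-122.59054 +630.57747 +109.07855]
  H  [-0.51261 -0.19787 +1.00000]
B = K⁻¹H; ‖b₁‖=0.804515, ‖b₂‖=0.804515; λ = 2/(‖b₁‖+‖b₂‖) = 1.242985, sign → tz>0 ⇒ λ=+1.242985
r₁ = λ·B[:,0] = (+0.77059,+0.01451,-0.63717); r₂ = λ·B[:,1] = (-0.22114,+0.94372,-0.24595)
r₃ = r₁×r₂ = (+0.59774,+0.33043,+0.73042); SVD([r₁ r₂ r₃]) → R = UVᵀ:
  R  [+0.77059 -0.22114 +0.59774]
  R  [+0.01451 +0.94372 +0.33043]
  R  [-0.63717 -0.24595 +0.73042]
t = (+0.15177, -0.20830, +1.24298) m
tr R = 2.444727; θ = arccos((tr R − 1)/2) = 0.763582 rad = 43.750°
axis k = ((R−Rᵀ)₃₂, (R−Rᵀ)₁₃, (R−Rᵀ)₂₁) / (2 sinθ) = (-0.416757, +0.892907, +0.170386)
rvec = θ·k = (-0.318228, +0.681808, +0.130104)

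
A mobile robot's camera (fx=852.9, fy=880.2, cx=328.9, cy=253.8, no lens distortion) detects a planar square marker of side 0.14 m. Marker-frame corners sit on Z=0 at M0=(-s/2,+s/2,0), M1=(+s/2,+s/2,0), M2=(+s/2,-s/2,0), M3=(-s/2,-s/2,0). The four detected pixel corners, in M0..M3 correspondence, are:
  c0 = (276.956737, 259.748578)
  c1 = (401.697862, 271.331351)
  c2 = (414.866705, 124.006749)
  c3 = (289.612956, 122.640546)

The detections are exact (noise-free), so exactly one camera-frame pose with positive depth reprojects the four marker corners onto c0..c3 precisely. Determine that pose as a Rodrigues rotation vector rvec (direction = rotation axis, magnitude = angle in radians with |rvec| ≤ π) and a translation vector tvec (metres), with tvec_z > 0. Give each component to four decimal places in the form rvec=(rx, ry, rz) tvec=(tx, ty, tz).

Intrinsics K: fx=852.9, fy=880.2, cx=328.9, cy=253.8
Marker side s = 0.14 m; corners in marker frame (Z=0):
  M0 = (-0.0700, +0.0700, 0)
  M1 = (+0.0700, +0.0700, 0)
  M2 = (+0.0700, -0.0700, 0)
  M3 = (-0.0700, -0.0700, 0)
Detected image corners:
  c0 = (276.956737, 259.748578) px
  c1 = (401.697862, 271.331351) px
  c2 = (414.866705, 124.006749) px
  c3 = (289.612956, 122.640546) px
Planar DLT: solve 8×8 A·h = b for H (H[2,2]=1):
  H  [+715.78140 -100.32833 +343.55403]
  H  [-53.37387 +1009.93377 +194.19828]
  H  [-0.51206 -0.02360 +1.00000]
B = K⁻¹H; ‖b₁‖=1.159529, ‖b₂‖=1.159529; λ = 2/(‖b₁‖+‖b₂‖) = 0.862419, sign → tz>0 ⇒ λ=+0.862419
r₁ = λ·B[:,0] = (+0.89407,+0.07504,-0.44161); r₂ = λ·B[:,1] = (-0.09360,+0.99540,-0.02036)
r₃ = r₁×r₂ = (+0.43805,+0.05953,+0.89698); SVD([r₁ r₂ r₃]) → R = UVᵀ:
  R  [+0.89407 -0.09360 +0.43805]
  R  [+0.07504 +0.99540 +0.05953]
  R  [-0.44161 -0.02036 +0.89698]
t = (+0.01482, -0.05840, +0.86242) m
tr R = 2.786445; θ = arccos((tr R − 1)/2) = 0.466334 rad = 26.719°
axis k = ((R−Rᵀ)₃₂, (R−Rᵀ)₁₃, (R−Rᵀ)₂₁) / (2 sinθ) = (-0.088842, +0.978232, +0.187535)
rvec = θ·k = (-0.041430, +0.456183, +0.087454)

rvec=(-0.0414, 0.4562, 0.0875) tvec=(0.0148, -0.0584, 0.8624)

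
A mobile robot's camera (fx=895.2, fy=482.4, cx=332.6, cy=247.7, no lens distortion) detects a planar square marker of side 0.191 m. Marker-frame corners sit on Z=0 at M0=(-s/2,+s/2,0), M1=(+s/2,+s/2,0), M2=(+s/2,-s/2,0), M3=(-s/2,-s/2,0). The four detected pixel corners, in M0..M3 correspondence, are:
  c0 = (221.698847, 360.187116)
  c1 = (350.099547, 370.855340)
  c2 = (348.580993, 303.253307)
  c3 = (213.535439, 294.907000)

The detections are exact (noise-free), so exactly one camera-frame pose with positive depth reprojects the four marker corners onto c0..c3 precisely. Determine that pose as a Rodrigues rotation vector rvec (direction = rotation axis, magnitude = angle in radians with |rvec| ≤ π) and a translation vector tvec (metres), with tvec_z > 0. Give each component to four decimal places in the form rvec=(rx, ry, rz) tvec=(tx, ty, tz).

Intrinsics K: fx=895.2, fy=482.4, cx=332.6, cy=247.7
Marker side s = 0.191 m; corners in marker frame (Z=0):
  M0 = (-0.0955, +0.0955, 0)
  M1 = (+0.0955, +0.0955, 0)
  M2 = (+0.0955, -0.0955, 0)
  M3 = (-0.0955, -0.0955, 0)
Detected image corners:
  c0 = (221.698847, 360.187116) px
  c1 = (350.099547, 370.855340) px
  c2 = (348.580993, 303.253307) px
  c3 = (213.535439, 294.907000) px
Planar DLT: solve 8×8 A·h = b for H (H[2,2]=1):
  H  [+626.28557 +102.89667 +282.14576]
  H  [-23.81270 +438.20548 +333.06373]
  H  [-0.22193 +0.27227 +1.00000]
B = K⁻¹H; ‖b₁‖=0.815500, ‖b₂‖=0.815500; λ = 2/(‖b₁‖+‖b₂‖) = 1.226242, sign → tz>0 ⇒ λ=+1.226242
r₁ = λ·B[:,0] = (+0.95899,+0.07920,-0.27214); r₂ = λ·B[:,1] = (+0.01690,+0.94247,+0.33387)
r₃ = r₁×r₂ = (+0.28293,-0.32478,+0.90248); SVD([r₁ r₂ r₃]) → R = UVᵀ:
  R  [+0.95899 +0.01690 +0.28293]
  R  [+0.07920 +0.94247 -0.32478]
  R  [-0.27214 +0.33387 +0.90248]
t = (-0.06911, +0.21699, +1.22624) m
tr R = 2.803943; θ = arccos((tr R − 1)/2) = 0.446483 rad = 25.582°
axis k = ((R−Rᵀ)₃₂, (R−Rᵀ)₁₃, (R−Rᵀ)₂₁) / (2 sinθ) = (+0.762681, +0.642738, +0.072143)
rvec = θ·k = (+0.340524, +0.286972, +0.032210)

rvec=(0.3405, 0.2870, 0.0322) tvec=(-0.0691, 0.2170, 1.2262)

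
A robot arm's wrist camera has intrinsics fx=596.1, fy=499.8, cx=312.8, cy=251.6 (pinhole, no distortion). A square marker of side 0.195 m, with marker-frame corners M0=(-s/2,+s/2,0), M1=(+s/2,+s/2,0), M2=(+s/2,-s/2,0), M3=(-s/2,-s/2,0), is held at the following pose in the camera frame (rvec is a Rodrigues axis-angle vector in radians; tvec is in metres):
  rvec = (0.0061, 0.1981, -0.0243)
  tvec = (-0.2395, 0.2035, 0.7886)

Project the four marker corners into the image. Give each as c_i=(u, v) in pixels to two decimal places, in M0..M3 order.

Intrinsics K: fx=596.1, fy=499.8, cx=312.8, cy=251.6
Marker side s = 0.195 m; corners in marker frame (Z=0):
  M0 = (-0.0975, +0.0975, 0)
  M1 = (+0.0975, +0.0975, 0)
  M2 = (+0.0975, -0.0975, 0)
  M3 = (-0.0975, -0.0975, 0)
rvec = (0.0061, 0.1981, -0.0243), |rvec| = θ = 0.19968 rad = 11.441°
Rodrigues: sinθ=0.19835, 1−cosθ=0.01987; R = I + sinθ·[k]× + (1−cosθ)·[k]×²:
    [+0.98015 +0.02474 +0.19671]
    [-0.02354 +0.99969 -0.00846]
    [-0.19686 +0.00366 +0.98042]
t = (-0.2395, 0.2035, 0.7886) m
M0: Pc = R·M0+t = (-0.33265, +0.30326, +0.80815); u = 596.1·(-0.33265)/0.80815 + 312.8 = 67.4324, v = 499.8·(+0.30326)/0.80815 + 251.6 = 439.1535
M1: Pc = R·M1+t = (-0.14152, +0.29867, +0.76976); u = 596.1·(-0.14152)/0.76976 + 312.8 = 203.2052, v = 499.8·(+0.29867)/0.76976 + 251.6 = 445.5267
M2: Pc = R·M2+t = (-0.14635, +0.10374, +0.76905); u = 596.1·(-0.14635)/0.76905 + 312.8 = 199.3640, v = 499.8·(+0.10374)/0.76905 + 251.6 = 319.0171
M3: Pc = R·M3+t = (-0.33748, +0.10833, +0.80744); u = 596.1·(-0.33748)/0.80744 + 312.8 = 63.6537, v = 499.8·(+0.10833)/0.80744 + 251.6 = 318.6529

c0=(67.43, 439.15) c1=(203.21, 445.53) c2=(199.36, 319.02) c3=(63.65, 318.65)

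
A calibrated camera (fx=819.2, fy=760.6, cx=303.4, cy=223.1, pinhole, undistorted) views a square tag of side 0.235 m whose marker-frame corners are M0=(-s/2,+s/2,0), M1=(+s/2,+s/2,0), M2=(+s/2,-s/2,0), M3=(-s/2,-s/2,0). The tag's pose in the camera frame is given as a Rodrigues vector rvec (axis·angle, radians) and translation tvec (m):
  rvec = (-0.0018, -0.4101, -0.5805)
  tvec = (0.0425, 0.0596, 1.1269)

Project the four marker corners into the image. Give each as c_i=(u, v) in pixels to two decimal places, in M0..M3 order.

c0=(315.44, 376.28) c1=(437.72, 284.46) c2=(352.14, 156.44) c3=(219.75, 239.92)

Intrinsics K: fx=819.2, fy=760.6, cx=303.4, cy=223.1
Marker side s = 0.235 m; corners in marker frame (Z=0):
  M0 = (-0.1175, +0.1175, 0)
  M1 = (+0.1175, +0.1175, 0)
  M2 = (+0.1175, -0.1175, 0)
  M3 = (-0.1175, -0.1175, 0)
rvec = (-0.0018, -0.4101, -0.5805), |rvec| = θ = 0.71075 rad = 40.723°
Rodrigues: sinθ=0.65240, 1−cosθ=0.24213; R = I + sinθ·[k]× + (1−cosθ)·[k]×²:
    [+0.75787 +0.53320 -0.37593]
    [-0.53249 +0.83848 +0.11576]
    [+0.37693 +0.11245 +0.91939]
t = (0.0425, 0.0596, 1.1269) m
M0: Pc = R·M0+t = (+0.01610, +0.22069, +1.09582); u = 819.2·(+0.01610)/1.09582 + 303.4 = 315.4363, v = 760.6·(+0.22069)/1.09582 + 223.1 = 376.2783
M1: Pc = R·M1+t = (+0.19420, +0.09555, +1.18440); u = 819.2·(+0.19420)/1.18440 + 303.4 = 437.7205, v = 760.6·(+0.09555)/1.18440 + 223.1 = 284.4629
M2: Pc = R·M2+t = (+0.06890, -0.10149, +1.15798); u = 819.2·(+0.06890)/1.15798 + 303.4 = 352.1422, v = 760.6·(-0.10149)/1.15798 + 223.1 = 156.4381
M3: Pc = R·M3+t = (-0.10920, +0.02365, +1.06940); u = 819.2·(-0.10920)/1.06940 + 303.4 = 219.7477, v = 760.6·(+0.02365)/1.06940 + 223.1 = 239.9180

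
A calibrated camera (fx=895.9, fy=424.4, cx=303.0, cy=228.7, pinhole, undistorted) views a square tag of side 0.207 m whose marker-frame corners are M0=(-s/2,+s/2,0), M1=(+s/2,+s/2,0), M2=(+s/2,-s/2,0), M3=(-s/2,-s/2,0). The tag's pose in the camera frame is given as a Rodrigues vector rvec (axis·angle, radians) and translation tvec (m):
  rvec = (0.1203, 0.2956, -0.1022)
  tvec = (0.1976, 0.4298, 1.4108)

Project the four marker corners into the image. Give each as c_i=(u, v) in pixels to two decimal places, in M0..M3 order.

Intrinsics K: fx=895.9, fy=424.4, cx=303.0, cy=228.7
Marker side s = 0.207 m; corners in marker frame (Z=0):
  M0 = (-0.1035, +0.1035, 0)
  M1 = (+0.1035, +0.1035, 0)
  M2 = (+0.1035, -0.1035, 0)
  M3 = (-0.1035, -0.1035, 0)
rvec = (0.1203, 0.2956, -0.1022), |rvec| = θ = 0.33511 rad = 19.200°
Rodrigues: sinθ=0.32887, 1−cosθ=0.05562; R = I + sinθ·[k]× + (1−cosθ)·[k]×²:
    [+0.95154 +0.11791 +0.28401]
    [-0.08268 +0.98766 -0.13303]
    [-0.29619 +0.10310 +0.94955]
t = (0.1976, 0.4298, 1.4108) m
M0: Pc = R·M0+t = (+0.11132, +0.54058, +1.45213); u = 895.9·(+0.11132)/1.45213 + 303.0 = 371.6792, v = 424.4·(+0.54058)/1.45213 + 228.7 = 386.6906
M1: Pc = R·M1+t = (+0.30829, +0.52346, +1.39081); u = 895.9·(+0.30829)/1.39081 + 303.0 = 501.5856, v = 424.4·(+0.52346)/1.39081 + 228.7 = 388.4326
M2: Pc = R·M2+t = (+0.28388, +0.31902, +1.36947); u = 895.9·(+0.28388)/1.36947 + 303.0 = 488.7128, v = 424.4·(+0.31902)/1.36947 + 228.7 = 327.5642
M3: Pc = R·M3+t = (+0.08691, +0.33614, +1.43079); u = 895.9·(+0.08691)/1.43079 + 303.0 = 357.4203, v = 424.4·(+0.33614)/1.43079 + 228.7 = 328.4045

c0=(371.68, 386.69) c1=(501.59, 388.43) c2=(488.71, 327.56) c3=(357.42, 328.40)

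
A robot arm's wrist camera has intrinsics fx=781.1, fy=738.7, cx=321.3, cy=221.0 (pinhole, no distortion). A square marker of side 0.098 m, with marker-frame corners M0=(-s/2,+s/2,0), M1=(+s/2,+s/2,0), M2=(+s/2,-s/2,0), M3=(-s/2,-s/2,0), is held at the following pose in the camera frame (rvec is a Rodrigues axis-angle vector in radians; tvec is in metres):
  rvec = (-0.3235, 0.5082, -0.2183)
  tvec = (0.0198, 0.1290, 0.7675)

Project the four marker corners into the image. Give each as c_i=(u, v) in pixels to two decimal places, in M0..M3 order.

c0=(305.24, 401.23) c1=(393.83, 383.77) c2=(378.06, 288.48) c3=(294.14, 310.29)

Intrinsics K: fx=781.1, fy=738.7, cx=321.3, cy=221.0
Marker side s = 0.098 m; corners in marker frame (Z=0):
  M0 = (-0.0490, +0.0490, 0)
  M1 = (+0.0490, +0.0490, 0)
  M2 = (+0.0490, -0.0490, 0)
  M3 = (-0.0490, -0.0490, 0)
rvec = (-0.3235, 0.5082, -0.2183), |rvec| = θ = 0.64076 rad = 36.713°
Rodrigues: sinθ=0.59781, 1−cosθ=0.19836; R = I + sinθ·[k]× + (1−cosθ)·[k]×²:
    [+0.85220 +0.12424 +0.50825]
    [-0.28309 +0.92642 +0.24822]
    [-0.44001 -0.35541 +0.82466]
t = (0.0198, 0.1290, 0.7675) m
M0: Pc = R·M0+t = (-0.01587, +0.18827, +0.77165); u = 781.1·(-0.01587)/0.77165 + 321.3 = 305.2354, v = 738.7·(+0.18827)/0.77165 + 221.0 = 401.2279
M1: Pc = R·M1+t = (+0.06765, +0.16052, +0.72852); u = 781.1·(+0.06765)/0.72852 + 321.3 = 393.8274, v = 738.7·(+0.16052)/0.72852 + 221.0 = 383.7650
M2: Pc = R·M2+t = (+0.05547, +0.06973, +0.76335); u = 781.1·(+0.05547)/0.76335 + 321.3 = 378.0597, v = 738.7·(+0.06973)/0.76335 + 221.0 = 288.4818
M3: Pc = R·M3+t = (-0.02805, +0.09748, +0.80648); u = 781.1·(-0.02805)/0.80648 + 321.3 = 294.1369, v = 738.7·(+0.09748)/0.80648 + 221.0 = 310.2852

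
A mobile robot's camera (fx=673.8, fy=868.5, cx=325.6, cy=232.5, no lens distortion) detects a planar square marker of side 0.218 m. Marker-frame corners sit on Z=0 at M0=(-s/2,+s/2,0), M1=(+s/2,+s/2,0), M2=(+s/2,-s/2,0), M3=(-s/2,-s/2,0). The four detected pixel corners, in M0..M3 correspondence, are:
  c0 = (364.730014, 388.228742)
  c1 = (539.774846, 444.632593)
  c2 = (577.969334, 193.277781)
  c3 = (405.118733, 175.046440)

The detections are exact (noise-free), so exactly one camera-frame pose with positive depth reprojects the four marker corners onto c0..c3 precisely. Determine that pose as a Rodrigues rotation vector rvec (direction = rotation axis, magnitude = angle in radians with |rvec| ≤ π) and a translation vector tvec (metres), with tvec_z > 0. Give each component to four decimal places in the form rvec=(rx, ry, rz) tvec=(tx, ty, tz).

Intrinsics K: fx=673.8, fy=868.5, cx=325.6, cy=232.5
Marker side s = 0.218 m; corners in marker frame (Z=0):
  M0 = (-0.1090, +0.1090, 0)
  M1 = (+0.1090, +0.1090, 0)
  M2 = (+0.1090, -0.1090, 0)
  M3 = (-0.1090, -0.1090, 0)
Detected image corners:
  c0 = (364.730014, 388.228742) px
  c1 = (539.774846, 444.632593) px
  c2 = (577.969334, 193.277781) px
  c3 = (405.118733, 175.046440) px
Planar DLT: solve 8×8 A·h = b for H (H[2,2]=1):
  H  [+458.74082 -284.52498 +465.55810]
  H  [-46.68543 +992.48137 +296.04812]
  H  [-0.71851 -0.22016 +1.00000]
B = K⁻¹H; ‖b₁‖=1.261869, ‖b₂‖=1.261869; λ = 2/(‖b₁‖+‖b₂‖) = 0.792475, sign → tz>0 ⇒ λ=+0.792475
r₁ = λ·B[:,0] = (+0.81469,+0.10983,-0.56940); r₂ = λ·B[:,1] = (-0.25033,+0.95231,-0.17447)
r₃ = r₁×r₂ = (+0.52308,+0.28468,+0.80333); SVD([r₁ r₂ r₃]) → R = UVᵀ:
  R  [+0.81469 -0.25033 +0.52308]
  R  [+0.10983 +0.95231 +0.28468]
  R  [-0.56940 -0.17447 +0.80333]
t = (+0.16461, +0.05799, +0.79248) m
tr R = 2.570331; θ = arccos((tr R − 1)/2) = 0.667833 rad = 38.264°
axis k = ((R−Rᵀ)₃₂, (R−Rᵀ)₁₃, (R−Rᵀ)₂₁) / (2 sinθ) = (-0.370710, +0.882053, +0.290786)
rvec = θ·k = (-0.247572, +0.589064, +0.194196)

rvec=(-0.2476, 0.5891, 0.1942) tvec=(0.1646, 0.0580, 0.7925)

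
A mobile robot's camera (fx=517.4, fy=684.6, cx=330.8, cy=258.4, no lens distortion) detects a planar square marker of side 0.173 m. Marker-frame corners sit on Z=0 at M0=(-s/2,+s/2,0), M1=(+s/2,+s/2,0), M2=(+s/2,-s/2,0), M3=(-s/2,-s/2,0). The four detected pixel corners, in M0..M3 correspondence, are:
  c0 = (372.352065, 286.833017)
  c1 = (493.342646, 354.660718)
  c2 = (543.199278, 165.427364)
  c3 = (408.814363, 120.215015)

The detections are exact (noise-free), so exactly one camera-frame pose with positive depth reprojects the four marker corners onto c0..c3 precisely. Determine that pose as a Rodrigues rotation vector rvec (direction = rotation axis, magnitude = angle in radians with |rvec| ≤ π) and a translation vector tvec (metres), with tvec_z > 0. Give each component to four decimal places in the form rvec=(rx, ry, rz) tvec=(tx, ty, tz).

Intrinsics K: fx=517.4, fy=684.6, cx=330.8, cy=258.4
Marker side s = 0.173 m; corners in marker frame (Z=0):
  M0 = (-0.0865, +0.0865, 0)
  M1 = (+0.0865, +0.0865, 0)
  M2 = (+0.0865, -0.0865, 0)
  M3 = (-0.0865, -0.0865, 0)
Detected image corners:
  c0 = (372.352065, 286.833017) px
  c1 = (493.342646, 354.660718) px
  c2 = (543.199278, 165.427364) px
  c3 = (408.814363, 120.215015) px
Planar DLT: solve 8×8 A·h = b for H (H[2,2]=1):
  H  [+356.45304 -99.75594 +449.19898]
  H  [+134.43393 +1098.67345 +232.22487]
  H  [-0.83741 +0.32330 +1.00000]
B = K⁻¹H; ‖b₁‖=1.569349, ‖b₂‖=1.569349; λ = 2/(‖b₁‖+‖b₂‖) = 0.637207, sign → tz>0 ⇒ λ=+0.637207
r₁ = λ·B[:,0] = (+0.78015,+0.32654,-0.53361); r₂ = λ·B[:,1] = (-0.25457,+0.94486,+0.20601)
r₃ = r₁×r₂ = (+0.57145,-0.02488,+0.82026); SVD([r₁ r₂ r₃]) → R = UVᵀ:
  R  [+0.78015 -0.25457 +0.57145]
  R  [+0.32654 +0.94486 -0.02488]
  R  [-0.53361 +0.20601 +0.82026]
t = (+0.14581, -0.02436, +0.63721) m
tr R = 2.545269; θ = arccos((tr R − 1)/2) = 0.687815 rad = 39.409°
axis k = ((R−Rᵀ)₃₂, (R−Rᵀ)₁₃, (R−Rᵀ)₂₁) / (2 sinθ) = (+0.181846, +0.870328, +0.457669)
rvec = θ·k = (+0.125076, +0.598625, +0.314792)

rvec=(0.1251, 0.5986, 0.3148) tvec=(0.1458, -0.0244, 0.6372)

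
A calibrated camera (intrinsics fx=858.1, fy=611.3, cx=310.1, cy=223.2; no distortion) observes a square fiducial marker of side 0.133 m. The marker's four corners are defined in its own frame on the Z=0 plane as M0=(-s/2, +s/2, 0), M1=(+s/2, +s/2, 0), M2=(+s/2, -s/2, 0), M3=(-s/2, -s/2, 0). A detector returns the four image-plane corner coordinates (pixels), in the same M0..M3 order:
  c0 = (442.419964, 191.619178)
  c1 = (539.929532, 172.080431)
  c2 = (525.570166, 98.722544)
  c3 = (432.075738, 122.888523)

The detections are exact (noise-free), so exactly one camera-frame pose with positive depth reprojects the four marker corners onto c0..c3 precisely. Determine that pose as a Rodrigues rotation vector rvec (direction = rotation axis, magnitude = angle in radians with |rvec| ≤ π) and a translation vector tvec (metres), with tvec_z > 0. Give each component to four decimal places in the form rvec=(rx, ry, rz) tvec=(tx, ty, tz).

rvec=(-0.2309, 0.6776, -0.1497) tvec=(0.2151, -0.1345, 1.0669)

Intrinsics K: fx=858.1, fy=611.3, cx=310.1, cy=223.2
Marker side s = 0.133 m; corners in marker frame (Z=0):
  M0 = (-0.0665, +0.0665, 0)
  M1 = (+0.0665, +0.0665, 0)
  M2 = (+0.0665, -0.0665, 0)
  M3 = (-0.0665, -0.0665, 0)
Detected image corners:
  c0 = (442.419964, 191.619178) px
  c1 = (539.929532, 172.080431) px
  c2 = (525.570166, 98.722544) px
  c3 = (432.075738, 122.888523) px
Planar DLT: solve 8×8 A·h = b for H (H[2,2]=1):
  H  [+444.04074 -25.59952 +483.10651]
  H  [-247.18472 +497.94210 +146.16356]
  H  [-0.56449 -0.24310 +1.00000]
B = K⁻¹H; ‖b₁‖=0.937261, ‖b₂‖=0.937261; λ = 2/(‖b₁‖+‖b₂‖) = 1.066938, sign → tz>0 ⇒ λ=+1.066938
r₁ = λ·B[:,0] = (+0.76976,-0.21152,-0.60227); r₂ = λ·B[:,1] = (+0.06190,+0.96379,-0.25937)
r₃ = r₁×r₂ = (+0.63533,+0.16237,+0.75498); SVD([r₁ r₂ r₃]) → R = UVᵀ:
  R  [+0.76976 +0.06190 +0.63533]
  R  [-0.21152 +0.96379 +0.16237]
  R  [-0.60227 -0.25937 +0.75498]
t = (+0.21511, -0.13446, +1.06694) m
tr R = 2.488528; θ = arccos((tr R − 1)/2) = 0.731364 rad = 41.904°
axis k = ((R−Rᵀ)₃₂, (R−Rᵀ)₁₃, (R−Rᵀ)₂₁) / (2 sinθ) = (-0.315732, +0.926506, -0.204694)
rvec = θ·k = (-0.230915, +0.677614, -0.149706)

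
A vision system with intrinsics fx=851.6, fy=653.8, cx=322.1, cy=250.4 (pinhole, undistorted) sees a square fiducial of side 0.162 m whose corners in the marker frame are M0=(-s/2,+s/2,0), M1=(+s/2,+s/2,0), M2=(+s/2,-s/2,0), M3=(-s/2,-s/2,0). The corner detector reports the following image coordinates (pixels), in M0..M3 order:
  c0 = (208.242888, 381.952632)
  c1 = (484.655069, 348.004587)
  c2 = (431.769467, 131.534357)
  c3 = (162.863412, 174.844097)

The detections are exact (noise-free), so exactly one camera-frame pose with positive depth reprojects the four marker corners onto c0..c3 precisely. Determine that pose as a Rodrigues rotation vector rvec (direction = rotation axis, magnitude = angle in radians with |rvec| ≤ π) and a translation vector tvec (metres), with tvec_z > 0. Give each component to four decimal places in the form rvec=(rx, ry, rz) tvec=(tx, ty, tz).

Intrinsics K: fx=851.6, fy=653.8, cx=322.1, cy=250.4
Marker side s = 0.162 m; corners in marker frame (Z=0):
  M0 = (-0.0810, +0.0810, 0)
  M1 = (+0.0810, +0.0810, 0)
  M2 = (+0.0810, -0.0810, 0)
  M3 = (-0.0810, -0.0810, 0)
Detected image corners:
  c0 = (208.242888, 381.952632) px
  c1 = (484.655069, 348.004587) px
  c2 = (431.769467, 131.534357) px
  c3 = (162.863412, 174.844097) px
Planar DLT: solve 8×8 A·h = b for H (H[2,2]=1):
  H  [+1588.16912 +265.09971 +318.40147]
  H  [-314.94171 +1276.36046 +258.54125]
  H  [-0.29418 -0.11692 +1.00000]
B = K⁻¹H; ‖b₁‖=2.031765, ‖b₂‖=2.031765; λ = 2/(‖b₁‖+‖b₂‖) = 0.492183, sign → tz>0 ⇒ λ=+0.492183
r₁ = λ·B[:,0] = (+0.97265,-0.18164,-0.14479); r₂ = λ·B[:,1] = (+0.17498,+0.98289,-0.05755)
r₃ = r₁×r₂ = (+0.15277,+0.03064,+0.98779); SVD([r₁ r₂ r₃]) → R = UVᵀ:
  R  [+0.97265 +0.17498 +0.15277]
  R  [-0.18164 +0.98289 +0.03064]
  R  [-0.14479 -0.05755 +0.98779]
t = (-0.00214, +0.00613, +0.49218) m
tr R = 2.943324; θ = arccos((tr R − 1)/2) = 0.238633 rad = 13.673°
axis k = ((R−Rᵀ)₃₂, (R−Rᵀ)₁₃, (R−Rᵀ)₂₁) / (2 sinθ) = (-0.186537, +0.629421, -0.754343)
rvec = θ·k = (-0.044514, +0.150201, -0.180012)

rvec=(-0.0445, 0.1502, -0.1800) tvec=(-0.0021, 0.0061, 0.4922)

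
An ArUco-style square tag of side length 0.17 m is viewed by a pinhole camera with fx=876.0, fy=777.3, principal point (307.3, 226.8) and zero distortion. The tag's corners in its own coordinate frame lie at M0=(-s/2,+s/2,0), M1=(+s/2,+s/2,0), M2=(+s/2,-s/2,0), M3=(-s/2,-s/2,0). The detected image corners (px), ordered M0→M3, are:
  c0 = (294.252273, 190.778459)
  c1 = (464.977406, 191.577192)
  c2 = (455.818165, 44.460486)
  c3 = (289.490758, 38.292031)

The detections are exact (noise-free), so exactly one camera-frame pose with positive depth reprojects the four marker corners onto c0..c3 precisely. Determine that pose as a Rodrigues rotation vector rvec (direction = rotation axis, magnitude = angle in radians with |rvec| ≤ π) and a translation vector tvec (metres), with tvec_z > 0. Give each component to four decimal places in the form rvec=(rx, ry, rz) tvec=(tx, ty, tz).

rvec=(-0.1418, -0.1842, -0.0165) tvec=(0.0687, -0.1228, 0.8560)

Intrinsics K: fx=876.0, fy=777.3, cx=307.3, cy=226.8
Marker side s = 0.17 m; corners in marker frame (Z=0):
  M0 = (-0.0850, +0.0850, 0)
  M1 = (+0.0850, +0.0850, 0)
  M2 = (+0.0850, -0.0850, 0)
  M3 = (-0.0850, -0.0850, 0)
Detected image corners:
  c0 = (294.252273, 190.778459) px
  c1 = (464.977406, 191.577192) px
  c2 = (455.818165, 44.460486) px
  c3 = (289.490758, 38.292031) px
Planar DLT: solve 8×8 A·h = b for H (H[2,2]=1):
  H  [+1071.88304 -19.89202 +377.62389]
  H  [+45.66647 +862.01815 +115.27511]
  H  [+0.21463 -0.16237 +1.00000]
B = K⁻¹H; ‖b₁‖=1.168211, ‖b₂‖=1.168211; λ = 2/(‖b₁‖+‖b₂‖) = 0.856010, sign → tz>0 ⇒ λ=+0.856010
r₁ = λ·B[:,0] = (+0.98297,-0.00332,+0.18373); r₂ = λ·B[:,1] = (+0.02932,+0.98986,-0.13899)
r₃ = r₁×r₂ = (-0.18140,+0.14201,+0.97310); SVD([r₁ r₂ r₃]) → R = UVᵀ:
  R  [+0.98297 +0.02932 -0.18140]
  R  [-0.00332 +0.98986 +0.14201]
  R  [+0.18373 -0.13899 +0.97310]
t = (+0.06872, -0.12282, +0.85601) m
tr R = 2.945934; θ = arccos((tr R − 1)/2) = 0.233049 rad = 13.353°
axis k = ((R−Rᵀ)₃₂, (R−Rᵀ)₁₃, (R−Rᵀ)₂₁) / (2 sinθ) = (-0.608355, -0.790513, -0.070656)
rvec = θ·k = (-0.141777, -0.184228, -0.016466)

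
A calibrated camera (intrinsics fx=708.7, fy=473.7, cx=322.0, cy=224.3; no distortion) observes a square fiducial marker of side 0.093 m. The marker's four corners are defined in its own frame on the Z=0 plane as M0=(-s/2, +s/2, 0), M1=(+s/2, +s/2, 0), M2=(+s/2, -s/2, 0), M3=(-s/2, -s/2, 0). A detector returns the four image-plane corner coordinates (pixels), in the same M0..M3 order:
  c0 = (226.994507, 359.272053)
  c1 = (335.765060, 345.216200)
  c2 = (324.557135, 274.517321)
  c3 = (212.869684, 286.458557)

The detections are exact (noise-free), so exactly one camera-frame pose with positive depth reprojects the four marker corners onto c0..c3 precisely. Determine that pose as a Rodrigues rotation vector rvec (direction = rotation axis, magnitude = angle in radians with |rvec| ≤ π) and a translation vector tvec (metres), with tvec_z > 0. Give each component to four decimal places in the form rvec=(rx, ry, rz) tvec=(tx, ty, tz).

Intrinsics K: fx=708.7, fy=473.7, cx=322.0, cy=224.3
Marker side s = 0.093 m; corners in marker frame (Z=0):
  M0 = (-0.0465, +0.0465, 0)
  M1 = (+0.0465, +0.0465, 0)
  M2 = (+0.0465, -0.0465, 0)
  M3 = (-0.0465, -0.0465, 0)
Detected image corners:
  c0 = (226.994507, 359.272053) px
  c1 = (335.765060, 345.216200) px
  c2 = (324.557135, 274.517321) px
  c3 = (212.869684, 286.458557) px
Planar DLT: solve 8×8 A·h = b for H (H[2,2]=1):
  H  [+1284.34720 +202.78932 +276.04312]
  H  [-25.71893 +848.27947 +316.66248]
  H  [+0.36091 +0.24307 +1.00000]
B = K⁻¹H; ‖b₁‖=1.702288, ‖b₂‖=1.702288; λ = 2/(‖b₁‖+‖b₂‖) = 0.587445, sign → tz>0 ⇒ λ=+0.587445
r₁ = λ·B[:,0] = (+0.96827,-0.13228,+0.21201); r₂ = λ·B[:,1] = (+0.10322,+0.98436,+0.14279)
r₃ = r₁×r₂ = (-0.22759,-0.11638,+0.96678); SVD([r₁ r₂ r₃]) → R = UVᵀ:
  R  [+0.96827 +0.10322 -0.22759]
  R  [-0.13228 +0.98436 -0.11638]
  R  [+0.21201 +0.14279 +0.96678]
t = (-0.03809, +0.11454, +0.58744) m
tr R = 2.919408; θ = arccos((tr R − 1)/2) = 0.284849 rad = 16.321°
axis k = ((R−Rᵀ)₃₂, (R−Rᵀ)₁₃, (R−Rᵀ)₂₁) / (2 sinθ) = (+0.461125, -0.782167, -0.419021)
rvec = θ·k = (+0.131351, -0.222800, -0.119358)

rvec=(0.1314, -0.2228, -0.1194) tvec=(-0.0381, 0.1145, 0.5874)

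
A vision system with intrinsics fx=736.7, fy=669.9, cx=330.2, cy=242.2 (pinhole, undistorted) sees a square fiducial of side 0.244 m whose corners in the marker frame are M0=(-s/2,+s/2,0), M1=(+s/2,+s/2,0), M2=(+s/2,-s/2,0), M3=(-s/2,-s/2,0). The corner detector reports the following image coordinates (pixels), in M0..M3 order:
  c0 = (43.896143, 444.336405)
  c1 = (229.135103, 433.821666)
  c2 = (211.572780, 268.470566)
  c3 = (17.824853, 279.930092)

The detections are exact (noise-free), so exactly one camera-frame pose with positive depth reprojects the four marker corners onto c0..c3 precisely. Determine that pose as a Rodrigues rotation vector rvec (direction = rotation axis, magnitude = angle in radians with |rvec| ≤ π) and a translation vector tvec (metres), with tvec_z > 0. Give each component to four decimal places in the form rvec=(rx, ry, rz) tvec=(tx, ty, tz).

rvec=(0.1762, 0.0047, -0.0660) tvec=(-0.2621, 0.1639, 0.9442)

Intrinsics K: fx=736.7, fy=669.9, cx=330.2, cy=242.2
Marker side s = 0.244 m; corners in marker frame (Z=0):
  M0 = (-0.1220, +0.1220, 0)
  M1 = (+0.1220, +0.1220, 0)
  M2 = (+0.1220, -0.1220, 0)
  M3 = (-0.1220, -0.1220, 0)
Detected image corners:
  c0 = (43.896143, 444.336405) px
  c1 = (229.135103, 433.821666) px
  c2 = (211.572780, 268.470566) px
  c3 = (17.824853, 279.930092) px
Planar DLT: solve 8×8 A·h = b for H (H[2,2]=1):
  H  [+774.81956 +112.71359 +125.72512]
  H  [-48.95683 +741.82004 +358.51096]
  H  [-0.01114 +0.18531 +1.00000]
B = K⁻¹H; ‖b₁‖=1.059047, ‖b₂‖=1.059047; λ = 2/(‖b₁‖+‖b₂‖) = 0.944245, sign → tz>0 ⇒ λ=+0.944245
r₁ = λ·B[:,0] = (+0.99782,-0.06520,-0.01051); r₂ = λ·B[:,1] = (+0.06604,+0.98235,+0.17498)
r₃ = r₁×r₂ = (-0.00108,-0.17529,+0.98452); SVD([r₁ r₂ r₃]) → R = UVᵀ:
  R  [+0.99782 +0.06604 -0.00108]
  R  [-0.06520 +0.98235 -0.17529]
  R  [-0.01051 +0.17498 +0.98452]
t = (-0.26208, +0.16394, +0.94424) m
tr R = 2.964687; θ = arccos((tr R − 1)/2) = 0.188196 rad = 10.783°
axis k = ((R−Rᵀ)₃₂, (R−Rᵀ)₁₃, (R−Rᵀ)₂₁) / (2 sinθ) = (+0.936129, +0.025213, -0.350753)
rvec = θ·k = (+0.176176, +0.004745, -0.066010)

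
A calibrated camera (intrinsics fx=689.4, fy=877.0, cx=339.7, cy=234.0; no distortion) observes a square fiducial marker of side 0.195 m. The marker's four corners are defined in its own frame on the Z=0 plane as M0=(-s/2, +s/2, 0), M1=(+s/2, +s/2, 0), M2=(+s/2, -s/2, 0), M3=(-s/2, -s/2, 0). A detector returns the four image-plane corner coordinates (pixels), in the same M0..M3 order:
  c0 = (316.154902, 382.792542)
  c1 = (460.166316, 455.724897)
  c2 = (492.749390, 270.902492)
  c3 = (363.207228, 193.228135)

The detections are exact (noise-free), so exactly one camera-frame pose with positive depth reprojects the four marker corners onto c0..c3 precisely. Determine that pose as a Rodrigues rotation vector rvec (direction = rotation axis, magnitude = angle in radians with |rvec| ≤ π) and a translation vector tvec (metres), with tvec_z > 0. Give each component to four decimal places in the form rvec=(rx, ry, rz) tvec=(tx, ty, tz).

Intrinsics K: fx=689.4, fy=877.0, cx=339.7, cy=234.0
Marker side s = 0.195 m; corners in marker frame (Z=0):
  M0 = (-0.0975, +0.0975, 0)
  M1 = (+0.0975, +0.0975, 0)
  M2 = (+0.0975, -0.0975, 0)
  M3 = (-0.0975, -0.0975, 0)
Detected image corners:
  c0 = (316.154902, 382.792542) px
  c1 = (460.166316, 455.724897) px
  c2 = (492.749390, 270.902492) px
  c3 = (363.207228, 193.228135) px
Planar DLT: solve 8×8 A·h = b for H (H[2,2]=1):
  H  [+826.95847 -387.42138 +411.02442]
  H  [+488.19793 +812.47094 +322.68333]
  H  [+0.31165 -0.45177 +1.00000]
B = K⁻¹H; ‖b₁‖=1.189704, ‖b₂‖=1.189704; λ = 2/(‖b₁‖+‖b₂‖) = 0.840545, sign → tz>0 ⇒ λ=+0.840545
r₁ = λ·B[:,0] = (+0.87919,+0.39801,+0.26195); r₂ = λ·B[:,1] = (-0.28525,+0.88002,-0.37974)
r₃ = r₁×r₂ = (-0.38166,+0.25914,+0.88723); SVD([r₁ r₂ r₃]) → R = UVᵀ:
  R  [+0.87919 -0.28525 -0.38166]
  R  [+0.39801 +0.88002 +0.25914]
  R  [+0.26195 -0.37974 +0.88723]
t = (+0.08696, +0.08500, +0.84055) m
tr R = 2.646438; θ = arccos((tr R − 1)/2) = 0.603739 rad = 34.592°
axis k = ((R−Rᵀ)₃₂, (R−Rᵀ)₁₃, (R−Rᵀ)₂₁) / (2 sinθ) = (-0.562664, -0.566838, +0.601751)
rvec = θ·k = (-0.339702, -0.342222, +0.363300)

rvec=(-0.3397, -0.3422, 0.3633) tvec=(0.0870, 0.0850, 0.8405)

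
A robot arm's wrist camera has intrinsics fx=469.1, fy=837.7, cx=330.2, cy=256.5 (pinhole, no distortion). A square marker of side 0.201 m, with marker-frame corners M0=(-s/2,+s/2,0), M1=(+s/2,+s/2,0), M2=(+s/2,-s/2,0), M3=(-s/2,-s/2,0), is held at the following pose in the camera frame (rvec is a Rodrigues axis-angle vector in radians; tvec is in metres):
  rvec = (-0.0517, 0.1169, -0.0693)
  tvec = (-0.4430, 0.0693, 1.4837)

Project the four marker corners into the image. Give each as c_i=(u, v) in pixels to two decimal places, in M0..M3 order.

Intrinsics K: fx=469.1, fy=837.7, cx=330.2, cy=256.5
Marker side s = 0.201 m; corners in marker frame (Z=0):
  M0 = (-0.1005, +0.1005, 0)
  M1 = (+0.1005, +0.1005, 0)
  M2 = (+0.1005, -0.1005, 0)
  M3 = (-0.1005, -0.1005, 0)
rvec = (-0.0517, 0.1169, -0.0693), |rvec| = θ = 0.14540 rad = 8.331°
Rodrigues: sinθ=0.14489, 1−cosθ=0.01055; R = I + sinθ·[k]× + (1−cosθ)·[k]×²:
    [+0.99078 +0.06604 +0.11828]
    [-0.07207 +0.99627 +0.04747]
    [-0.11470 -0.05556 +0.99185]
t = (-0.4430, 0.0693, 1.4837) m
M0: Pc = R·M0+t = (-0.53594, +0.17667, +1.48964); u = 469.1·(-0.53594)/1.48964 + 330.2 = 161.4295, v = 837.7·(+0.17667)/1.48964 + 256.5 = 355.8493
M1: Pc = R·M1+t = (-0.33679, +0.16218, +1.46659); u = 469.1·(-0.33679)/1.46659 + 330.2 = 222.4752, v = 837.7·(+0.16218)/1.46659 + 256.5 = 349.1365
M2: Pc = R·M2+t = (-0.35006, -0.03807, +1.47776); u = 469.1·(-0.35006)/1.47776 + 330.2 = 219.0757, v = 837.7·(-0.03807)/1.47776 + 256.5 = 234.9201
M3: Pc = R·M3+t = (-0.54921, -0.02358, +1.50081); u = 469.1·(-0.54921)/1.50081 + 330.2 = 158.5364, v = 837.7·(-0.02358)/1.50081 + 256.5 = 243.3375

c0=(161.43, 355.85) c1=(222.48, 349.14) c2=(219.08, 234.92) c3=(158.54, 243.34)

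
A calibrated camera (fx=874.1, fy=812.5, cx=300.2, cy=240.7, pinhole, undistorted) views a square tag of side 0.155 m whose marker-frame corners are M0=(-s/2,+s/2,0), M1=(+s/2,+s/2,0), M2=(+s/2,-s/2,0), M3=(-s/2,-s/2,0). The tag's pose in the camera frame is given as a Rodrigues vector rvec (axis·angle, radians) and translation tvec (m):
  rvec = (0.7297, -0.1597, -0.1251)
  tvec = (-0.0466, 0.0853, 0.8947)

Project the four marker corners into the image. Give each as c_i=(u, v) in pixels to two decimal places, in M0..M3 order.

c0=(190.26, 375.40) c1=(331.21, 350.89) c2=(325.78, 254.98) c3=(167.15, 280.74)

Intrinsics K: fx=874.1, fy=812.5, cx=300.2, cy=240.7
Marker side s = 0.155 m; corners in marker frame (Z=0):
  M0 = (-0.0775, +0.0775, 0)
  M1 = (+0.0775, +0.0775, 0)
  M2 = (+0.0775, -0.0775, 0)
  M3 = (-0.0775, -0.0775, 0)
rvec = (0.7297, -0.1597, -0.1251), |rvec| = θ = 0.75737 rad = 43.394°
Rodrigues: sinθ=0.68702, 1−cosθ=0.27336; R = I + sinθ·[k]× + (1−cosθ)·[k]×²:
    [+0.98039 +0.05794 -0.18837]
    [-0.16901 +0.73880 -0.65239]
    [+0.10136 +0.67143 +0.73410]
t = (-0.0466, 0.0853, 0.8947) m
M0: Pc = R·M0+t = (-0.11809, +0.15566, +0.93888); u = 874.1·(-0.11809)/0.93888 + 300.2 = 190.2585, v = 812.5·(+0.15566)/0.93888 + 240.7 = 375.4028
M1: Pc = R·M1+t = (+0.03387, +0.12946, +0.95459); u = 874.1·(+0.03387)/0.95459 + 300.2 = 331.2148, v = 812.5·(+0.12946)/0.95459 + 240.7 = 350.8883
M2: Pc = R·M2+t = (+0.02489, +0.01494, +0.85052); u = 874.1·(+0.02489)/0.85052 + 300.2 = 325.7794, v = 812.5·(+0.01494)/0.85052 + 240.7 = 254.9768
M3: Pc = R·M3+t = (-0.12707, +0.04114, +0.83481); u = 874.1·(-0.12707)/0.83481 + 300.2 = 167.1484, v = 812.5·(+0.04114)/0.83481 + 240.7 = 280.7423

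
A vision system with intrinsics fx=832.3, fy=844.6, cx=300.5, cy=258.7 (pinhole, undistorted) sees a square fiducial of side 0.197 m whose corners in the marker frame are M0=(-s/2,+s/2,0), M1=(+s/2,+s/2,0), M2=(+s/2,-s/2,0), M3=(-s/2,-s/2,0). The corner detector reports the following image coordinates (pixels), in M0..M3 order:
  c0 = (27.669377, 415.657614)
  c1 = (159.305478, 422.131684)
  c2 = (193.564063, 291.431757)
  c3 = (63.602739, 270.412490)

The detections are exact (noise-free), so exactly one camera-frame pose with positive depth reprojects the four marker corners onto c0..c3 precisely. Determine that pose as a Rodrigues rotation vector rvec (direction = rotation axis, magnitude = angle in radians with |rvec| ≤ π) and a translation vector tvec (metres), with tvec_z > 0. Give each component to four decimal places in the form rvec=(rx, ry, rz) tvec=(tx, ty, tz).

Intrinsics K: fx=832.3, fy=844.6, cx=300.5, cy=258.7
Marker side s = 0.197 m; corners in marker frame (Z=0):
  M0 = (-0.0985, +0.0985, 0)
  M1 = (+0.0985, +0.0985, 0)
  M2 = (+0.0985, -0.0985, 0)
  M3 = (-0.0985, -0.0985, 0)
Detected image corners:
  c0 = (27.669377, 415.657614) px
  c1 = (159.305478, 422.131684) px
  c2 = (193.564063, 291.431757) px
  c3 = (63.602739, 270.412490) px
Planar DLT: solve 8×8 A·h = b for H (H[2,2]=1):
  H  [+722.55669 -169.43215 +114.30121]
  H  [+254.08028 +725.23351 +350.78565]
  H  [+0.52751 +0.07654 +1.00000]
B = K⁻¹H; ‖b₁‖=0.870010, ‖b₂‖=0.870010; λ = 2/(‖b₁‖+‖b₂‖) = 1.149412, sign → tz>0 ⇒ λ=+1.149412
r₁ = λ·B[:,0] = (+0.77894,+0.16006,+0.60632); r₂ = λ·B[:,1] = (-0.26575,+0.96002,+0.08798)
r₃ = r₁×r₂ = (-0.56800,-0.22966,+0.79034); SVD([r₁ r₂ r₃]) → R = UVᵀ:
  R  [+0.77894 -0.26575 -0.56800]
  R  [+0.16006 +0.96002 -0.22966]
  R  [+0.60632 +0.08798 +0.79034]
t = (-0.25714, +0.12532, +1.14941) m
tr R = 2.529301; θ = arccos((tr R − 1)/2) = 0.700297 rad = 40.124°
axis k = ((R−Rᵀ)₃₂, (R−Rᵀ)₁₃, (R−Rᵀ)₂₁) / (2 sinθ) = (+0.246448, -0.911108, +0.330372)
rvec = θ·k = (+0.172587, -0.638046, +0.231359)

rvec=(0.1726, -0.6380, 0.2314) tvec=(-0.2571, 0.1253, 1.1494)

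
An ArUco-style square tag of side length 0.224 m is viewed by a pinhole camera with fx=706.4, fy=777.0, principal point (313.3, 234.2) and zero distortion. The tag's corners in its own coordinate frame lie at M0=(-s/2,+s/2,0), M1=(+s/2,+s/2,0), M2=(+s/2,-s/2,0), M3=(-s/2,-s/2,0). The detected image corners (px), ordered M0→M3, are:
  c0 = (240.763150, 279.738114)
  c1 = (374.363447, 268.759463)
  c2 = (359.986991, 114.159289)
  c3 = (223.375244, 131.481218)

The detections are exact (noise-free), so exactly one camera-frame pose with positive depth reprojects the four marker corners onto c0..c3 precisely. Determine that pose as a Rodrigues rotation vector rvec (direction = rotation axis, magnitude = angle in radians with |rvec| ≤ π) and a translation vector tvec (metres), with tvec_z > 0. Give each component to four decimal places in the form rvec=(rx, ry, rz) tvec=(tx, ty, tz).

Intrinsics K: fx=706.4, fy=777.0, cx=313.3, cy=234.2
Marker side s = 0.224 m; corners in marker frame (Z=0):
  M0 = (-0.1120, +0.1120, 0)
  M1 = (+0.1120, +0.1120, 0)
  M2 = (+0.1120, -0.1120, 0)
  M3 = (-0.1120, -0.1120, 0)
Detected image corners:
  c0 = (240.763150, 279.738114) px
  c1 = (374.363447, 268.759463) px
  c2 = (359.986991, 114.159289) px
  c3 = (223.375244, 131.481218) px
Planar DLT: solve 8×8 A·h = b for H (H[2,2]=1):
  H  [+550.39450 +107.04057 +298.39916]
  H  [-97.87832 +699.59941 +199.69285]
  H  [-0.17578 +0.12017 +1.00000]
B = K⁻¹H; ‖b₁‖=0.877992, ‖b₂‖=0.877992; λ = 2/(‖b₁‖+‖b₂‖) = 1.138962, sign → tz>0 ⇒ λ=+1.138962
r₁ = λ·B[:,0] = (+0.97622,-0.08313,-0.20020); r₂ = λ·B[:,1] = (+0.11188,+0.98425,+0.13687)
r₃ = r₁×r₂ = (+0.18567,-0.15601,+0.97015); SVD([r₁ r₂ r₃]) → R = UVᵀ:
  R  [+0.97622 +0.11188 +0.18567]
  R  [-0.08313 +0.98425 -0.15601]
  R  [-0.20020 +0.13687 +0.97015]
t = (-0.02403, -0.05058, +1.13896) m
tr R = 2.930619; θ = arccos((tr R − 1)/2) = 0.264171 rad = 15.136°
axis k = ((R−Rᵀ)₃₂, (R−Rᵀ)₁₃, (R−Rᵀ)₂₁) / (2 sinθ) = (+0.560845, +0.738920, -0.373431)
rvec = θ·k = (+0.148159, +0.195201, -0.098650)

rvec=(0.1482, 0.1952, -0.0986) tvec=(-0.0240, -0.0506, 1.1390)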